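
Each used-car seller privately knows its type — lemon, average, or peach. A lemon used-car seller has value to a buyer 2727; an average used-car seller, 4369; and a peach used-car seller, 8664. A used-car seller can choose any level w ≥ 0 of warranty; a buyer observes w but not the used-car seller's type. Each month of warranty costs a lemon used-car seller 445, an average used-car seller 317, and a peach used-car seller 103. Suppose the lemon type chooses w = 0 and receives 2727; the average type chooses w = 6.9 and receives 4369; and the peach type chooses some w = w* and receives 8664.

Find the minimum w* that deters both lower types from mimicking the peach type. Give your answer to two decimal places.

Lemon type (on-path payoff 2727) won't mimic when 2727 ≥ 8664 − 445·w*, i.e. w* ≥ 13.34.
Average type (on-path payoff 4369 − 317×6.9 = 2181.7) won't mimic when 2181.7 ≥ 8664 − 317·w*, i.e. w* ≥ 20.45.
Both must hold, so w* = max(13.34, 20.45) = 20.45. The average type's constraint binds.

20.45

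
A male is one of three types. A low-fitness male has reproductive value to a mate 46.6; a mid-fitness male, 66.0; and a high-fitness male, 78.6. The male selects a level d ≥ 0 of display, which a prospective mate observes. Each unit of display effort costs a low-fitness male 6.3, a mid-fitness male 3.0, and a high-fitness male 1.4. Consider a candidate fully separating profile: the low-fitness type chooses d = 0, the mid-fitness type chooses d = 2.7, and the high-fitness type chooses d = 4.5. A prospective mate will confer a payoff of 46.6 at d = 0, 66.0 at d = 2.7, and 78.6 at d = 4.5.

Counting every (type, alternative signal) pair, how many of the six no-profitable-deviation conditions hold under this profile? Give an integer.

3

Low-fitness (own payoff 46.6): to d=2.7 gives 66.0 − 6.3×2.7 = 48.99 → profitable ✗; to d=4.5 gives 78.6 − 6.3×4.5 = 50.25 → profitable ✗.
Mid-fitness (own payoff 66.0 − 3.0×2.7 = 57.9): to d=0 gives 46.6 → no gain ✓; to d=4.5 gives 78.6 − 3.0×4.5 = 65.1 → profitable ✗.
High-fitness (own payoff 78.6 − 1.4×4.5 = 72.3): to d=0 gives 46.6 → no gain ✓; to d=2.7 gives 66.0 − 1.4×2.7 = 62.22 → no gain ✓.
3 of the 6 constraints hold; not an equilibrium.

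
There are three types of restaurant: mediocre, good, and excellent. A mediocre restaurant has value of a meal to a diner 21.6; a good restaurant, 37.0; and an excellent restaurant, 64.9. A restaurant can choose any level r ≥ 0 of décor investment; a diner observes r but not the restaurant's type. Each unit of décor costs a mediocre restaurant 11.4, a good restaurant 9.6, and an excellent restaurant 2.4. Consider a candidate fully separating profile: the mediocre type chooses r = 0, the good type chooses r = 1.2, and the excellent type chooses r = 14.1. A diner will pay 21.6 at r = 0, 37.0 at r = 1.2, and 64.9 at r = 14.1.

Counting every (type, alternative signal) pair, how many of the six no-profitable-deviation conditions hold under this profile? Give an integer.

4

Good (own payoff 37.0 − 9.6×1.2 = 25.48): to r=0 gives 21.6 → no gain ✓; to r=14.1 gives 64.9 − 9.6×14.1 = -70.46 → no gain ✓.
Mediocre (own payoff 21.6): to r=1.2 gives 37.0 − 11.4×1.2 = 23.32 → profitable ✗; to r=14.1 gives 64.9 − 11.4×14.1 = -95.84 → no gain ✓.
Excellent (own payoff 64.9 − 2.4×14.1 = 31.06): to r=0 gives 21.6 → no gain ✓; to r=1.2 gives 37.0 − 2.4×1.2 = 34.12 → profitable ✗.
4 of the 6 constraints hold; not an equilibrium.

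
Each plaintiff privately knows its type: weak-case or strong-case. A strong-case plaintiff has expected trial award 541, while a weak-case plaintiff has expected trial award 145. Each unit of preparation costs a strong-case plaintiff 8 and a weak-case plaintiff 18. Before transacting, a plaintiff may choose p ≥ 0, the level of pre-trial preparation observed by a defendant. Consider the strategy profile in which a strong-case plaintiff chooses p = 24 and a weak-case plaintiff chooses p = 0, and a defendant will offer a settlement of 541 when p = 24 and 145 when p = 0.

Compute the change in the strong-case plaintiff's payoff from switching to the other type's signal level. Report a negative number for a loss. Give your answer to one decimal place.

-204.0

Playing p = 24 the strong-case plaintiff receives 541 − 8 × 24 = 349.
Deviating to p = 0 yields 145 instead.
Gain from deviating: 145 − 349 = -204.0.
The gain is negative, so the strong-case type's incentive-compatibility constraint is satisfied.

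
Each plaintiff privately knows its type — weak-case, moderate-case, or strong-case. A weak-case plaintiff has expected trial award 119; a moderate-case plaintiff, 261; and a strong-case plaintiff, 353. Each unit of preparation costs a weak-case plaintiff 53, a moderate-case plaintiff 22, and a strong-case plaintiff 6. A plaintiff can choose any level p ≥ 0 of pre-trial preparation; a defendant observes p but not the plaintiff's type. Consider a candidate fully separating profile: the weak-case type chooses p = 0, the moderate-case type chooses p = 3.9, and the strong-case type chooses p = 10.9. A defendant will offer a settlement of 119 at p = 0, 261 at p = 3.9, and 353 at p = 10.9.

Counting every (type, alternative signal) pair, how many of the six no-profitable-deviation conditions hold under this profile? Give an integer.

Strong-case (own payoff 353 − 6×10.9 = 287.6): to p=0 gives 119 → no gain ✓; to p=3.9 gives 261 − 6×3.9 = 237.6 → no gain ✓.
Moderate-case (own payoff 261 − 22×3.9 = 175.2): to p=0 gives 119 → no gain ✓; to p=10.9 gives 353 − 22×10.9 = 113.2 → no gain ✓.
Weak-case (own payoff 119): to p=3.9 gives 261 − 53×3.9 = 54.3 → no gain ✓; to p=10.9 gives 353 − 53×10.9 = -224.7 → no gain ✓.
6 of the 6 constraints hold; this profile is a separating equilibrium.

6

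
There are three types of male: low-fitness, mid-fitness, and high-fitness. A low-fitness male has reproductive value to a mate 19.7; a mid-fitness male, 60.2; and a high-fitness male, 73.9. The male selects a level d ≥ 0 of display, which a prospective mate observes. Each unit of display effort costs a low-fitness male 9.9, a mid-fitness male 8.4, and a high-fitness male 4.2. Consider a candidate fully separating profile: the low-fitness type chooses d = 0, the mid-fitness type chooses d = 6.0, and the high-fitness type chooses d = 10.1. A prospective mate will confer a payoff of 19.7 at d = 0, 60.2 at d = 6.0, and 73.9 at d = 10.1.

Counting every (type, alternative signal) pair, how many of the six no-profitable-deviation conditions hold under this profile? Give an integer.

4

Mid-fitness (own payoff 60.2 − 8.4×6.0 = 9.8): to d=0 gives 19.7 → profitable ✗; to d=10.1 gives 73.9 − 8.4×10.1 = -10.94 → no gain ✓.
High-fitness (own payoff 73.9 − 4.2×10.1 = 31.48): to d=0 gives 19.7 → no gain ✓; to d=6.0 gives 60.2 − 4.2×6.0 = 35 → profitable ✗.
Low-fitness (own payoff 19.7): to d=6.0 gives 60.2 − 9.9×6.0 = 0.8 → no gain ✓; to d=10.1 gives 73.9 − 9.9×10.1 = -26.09 → no gain ✓.
4 of the 6 constraints hold; not an equilibrium.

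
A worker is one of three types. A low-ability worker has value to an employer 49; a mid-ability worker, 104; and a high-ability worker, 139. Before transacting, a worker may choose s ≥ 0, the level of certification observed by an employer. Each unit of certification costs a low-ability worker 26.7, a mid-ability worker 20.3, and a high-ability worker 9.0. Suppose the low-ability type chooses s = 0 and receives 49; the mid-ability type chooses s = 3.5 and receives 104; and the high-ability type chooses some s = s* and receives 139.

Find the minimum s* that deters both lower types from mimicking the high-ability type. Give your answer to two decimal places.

Low-ability type (on-path payoff 49) won't mimic when 49 ≥ 139 − 26.7·s*, i.e. s* ≥ 3.37.
Mid-ability type (on-path payoff 104 − 20.3×3.5 = 32.95) won't mimic when 32.95 ≥ 139 − 20.3·s*, i.e. s* ≥ 5.22.
Both must hold, so s* = max(3.37, 5.22) = 5.22. The mid-ability type's constraint binds.

5.22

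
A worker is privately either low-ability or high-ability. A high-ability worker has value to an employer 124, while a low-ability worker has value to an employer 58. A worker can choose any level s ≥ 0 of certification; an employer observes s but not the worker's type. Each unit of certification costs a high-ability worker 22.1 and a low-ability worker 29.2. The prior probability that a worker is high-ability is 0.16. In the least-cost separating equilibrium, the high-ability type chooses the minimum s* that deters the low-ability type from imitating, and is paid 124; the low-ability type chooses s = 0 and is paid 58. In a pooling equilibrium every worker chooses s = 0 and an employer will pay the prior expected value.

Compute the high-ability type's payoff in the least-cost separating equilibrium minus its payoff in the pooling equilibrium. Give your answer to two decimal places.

5.49

Least-cost separating signal: s* solves 58 = 124 − 29.2·s*, so s* = (124 − 58)/29.2 ≈ 2.2603.
High-ability type's separating payoff: 124 − 22.1 × s* = 124 − 22.1 × (124 − 58)/29.2 = 124 − 1458.6/29.2 ≈ 74.0479.
Pooling payoff: 0.16 × 124 + 0.84 × 58 = 68.56.
Difference: 74.0479 − 68.56 = 5.4879, i.e. 5.49 to two decimal places.
The high-ability type prefers to separate.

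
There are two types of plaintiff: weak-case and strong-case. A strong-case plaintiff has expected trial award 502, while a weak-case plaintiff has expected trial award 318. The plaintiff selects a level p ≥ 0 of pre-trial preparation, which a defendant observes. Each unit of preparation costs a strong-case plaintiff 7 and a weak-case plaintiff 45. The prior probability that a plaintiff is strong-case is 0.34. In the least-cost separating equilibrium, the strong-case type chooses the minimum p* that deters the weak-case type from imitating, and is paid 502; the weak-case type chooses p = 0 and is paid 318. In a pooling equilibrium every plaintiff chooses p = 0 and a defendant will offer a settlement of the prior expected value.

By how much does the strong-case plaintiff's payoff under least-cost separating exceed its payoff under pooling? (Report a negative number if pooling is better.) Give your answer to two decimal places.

92.82

Least-cost separating signal: p* solves 318 = 502 − 45·p*, so p* = (502 − 318)/45 ≈ 4.0889.
Strong-case type's separating payoff: 502 − 7 × p* = 502 − 7 × (502 − 318)/45 = 502 − 1288/45 ≈ 473.3778.
Pooling payoff: 0.34 × 502 + 0.66 × 318 = 380.56.
Difference: 473.3778 − 380.56 = 92.8178, i.e. 92.82 to two decimal places.
The strong-case type prefers to separate.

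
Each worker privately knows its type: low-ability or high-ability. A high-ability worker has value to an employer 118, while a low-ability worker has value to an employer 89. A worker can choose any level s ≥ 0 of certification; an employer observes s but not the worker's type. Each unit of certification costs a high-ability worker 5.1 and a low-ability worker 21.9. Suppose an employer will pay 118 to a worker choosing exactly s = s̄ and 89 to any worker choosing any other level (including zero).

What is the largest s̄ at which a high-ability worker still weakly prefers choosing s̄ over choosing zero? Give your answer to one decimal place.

5.7

Choosing s̄ yields the high-ability type 118 − 5.1·s̄; choosing zero yields 89.
The high-ability type is indifferent at 118 − 5.1·s̄ = 89, i.e. s̄ = (118 − 89) / 5.1 ≈ 5.7.
For any s̄ above 5.7 the high-ability type would rather pool at zero, so separation collapses.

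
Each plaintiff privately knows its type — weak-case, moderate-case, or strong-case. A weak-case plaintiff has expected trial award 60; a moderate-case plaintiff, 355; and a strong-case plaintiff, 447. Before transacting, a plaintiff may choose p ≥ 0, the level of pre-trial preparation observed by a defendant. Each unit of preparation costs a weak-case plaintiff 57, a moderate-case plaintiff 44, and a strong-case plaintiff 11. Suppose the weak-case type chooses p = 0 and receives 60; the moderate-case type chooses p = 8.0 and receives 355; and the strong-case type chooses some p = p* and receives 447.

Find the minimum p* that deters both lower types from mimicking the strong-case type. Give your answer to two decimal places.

10.09

Moderate-case type (on-path payoff 355 − 44×8.0 = 3) won't mimic when 3 ≥ 447 − 44·p*, i.e. p* ≥ 10.09.
Weak-case type (on-path payoff 60) won't mimic when 60 ≥ 447 − 57·p*, i.e. p* ≥ 6.79.
Both must hold, so p* = max(6.79, 10.09) = 10.09. The moderate-case type's constraint binds.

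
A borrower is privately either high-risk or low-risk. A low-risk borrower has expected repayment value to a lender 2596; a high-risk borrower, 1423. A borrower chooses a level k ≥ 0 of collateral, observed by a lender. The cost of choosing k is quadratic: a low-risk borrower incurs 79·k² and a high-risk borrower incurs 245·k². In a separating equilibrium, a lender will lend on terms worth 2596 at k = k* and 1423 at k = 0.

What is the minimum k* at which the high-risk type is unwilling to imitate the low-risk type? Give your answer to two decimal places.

The high-risk type at k = 0 receives 1423; imitating at k* yields 2596 − 245·k*².
Indifference: 1423 = 2596 − 245·k*², so k*² = (2596 − 1423) / 245 ≈ 4.7878.
k* = √4.7878 ≈ 2.19.

2.19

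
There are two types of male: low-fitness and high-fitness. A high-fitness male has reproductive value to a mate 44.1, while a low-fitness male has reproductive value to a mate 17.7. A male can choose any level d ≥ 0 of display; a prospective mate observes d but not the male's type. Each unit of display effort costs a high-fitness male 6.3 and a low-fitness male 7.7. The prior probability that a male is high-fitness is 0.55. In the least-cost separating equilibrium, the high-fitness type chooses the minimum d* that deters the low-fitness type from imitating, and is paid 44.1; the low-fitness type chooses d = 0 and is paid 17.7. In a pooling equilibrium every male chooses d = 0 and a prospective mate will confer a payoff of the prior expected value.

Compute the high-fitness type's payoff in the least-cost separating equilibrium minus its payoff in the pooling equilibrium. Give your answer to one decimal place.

-9.7

Least-cost separating signal: d* solves 17.7 = 44.1 − 7.7·d*, so d* = (44.1 − 17.7)/7.7 ≈ 3.4286.
High-fitness type's separating payoff: 44.1 − 6.3 × d* = 44.1 − 6.3 × (44.1 − 17.7)/7.7 = 44.1 − 166.32/7.7 = 22.5.
Pooling payoff: 0.55 × 44.1 + 0.45 × 17.7 = 32.22.
Difference: 22.5 − 32.22 = -9.72, i.e. -9.7 to one decimal place.
The high-fitness type would prefer the pooling outcome.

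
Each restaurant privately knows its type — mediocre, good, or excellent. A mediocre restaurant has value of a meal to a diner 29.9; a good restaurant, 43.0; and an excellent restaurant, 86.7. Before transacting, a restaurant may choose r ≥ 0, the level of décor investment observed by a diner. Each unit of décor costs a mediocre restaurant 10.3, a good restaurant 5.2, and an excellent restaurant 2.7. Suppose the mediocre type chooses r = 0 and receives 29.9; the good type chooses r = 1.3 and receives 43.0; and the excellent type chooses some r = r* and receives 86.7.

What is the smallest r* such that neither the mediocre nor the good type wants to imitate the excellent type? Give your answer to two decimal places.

Good type (on-path payoff 43.0 − 5.2×1.3 = 36.24) won't mimic when 36.24 ≥ 86.7 − 5.2·r*, i.e. r* ≥ 9.70.
Mediocre type (on-path payoff 29.9) won't mimic when 29.9 ≥ 86.7 − 10.3·r*, i.e. r* ≥ 5.51.
Both must hold, so r* = max(5.51, 9.70) = 9.70. The good type's constraint binds.

9.70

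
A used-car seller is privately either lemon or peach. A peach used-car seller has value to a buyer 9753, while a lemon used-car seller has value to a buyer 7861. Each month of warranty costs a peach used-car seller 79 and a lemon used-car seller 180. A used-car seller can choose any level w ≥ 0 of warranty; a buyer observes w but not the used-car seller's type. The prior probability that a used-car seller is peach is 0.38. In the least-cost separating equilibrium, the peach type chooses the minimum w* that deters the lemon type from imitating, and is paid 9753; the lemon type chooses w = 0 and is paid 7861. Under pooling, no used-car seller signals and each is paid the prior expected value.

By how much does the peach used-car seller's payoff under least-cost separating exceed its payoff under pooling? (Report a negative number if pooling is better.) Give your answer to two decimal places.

Least-cost separating signal: w* solves 7861 = 9753 − 180·w*, so w* = (9753 − 7861)/180 ≈ 10.5111.
Peach type's separating payoff: 9753 − 79 × w* = 9753 − 79 × (9753 − 7861)/180 = 9753 − 149468/180 ≈ 8922.6222.
Pooling payoff: 0.38 × 9753 + 0.62 × 7861 = 8579.96.
Difference: 8922.6222 − 8579.96 = 342.6622, i.e. 342.66 to two decimal places.
The peach type prefers to separate.

342.66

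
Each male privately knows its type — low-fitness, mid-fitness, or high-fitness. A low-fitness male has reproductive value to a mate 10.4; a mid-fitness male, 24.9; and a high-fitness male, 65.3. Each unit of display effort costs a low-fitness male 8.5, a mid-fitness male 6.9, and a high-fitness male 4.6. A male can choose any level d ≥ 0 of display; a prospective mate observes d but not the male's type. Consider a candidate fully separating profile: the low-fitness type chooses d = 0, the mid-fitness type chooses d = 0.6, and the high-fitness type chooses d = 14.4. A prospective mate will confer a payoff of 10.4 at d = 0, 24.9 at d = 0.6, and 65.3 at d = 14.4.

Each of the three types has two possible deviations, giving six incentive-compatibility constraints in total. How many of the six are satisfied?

3

Mid-fitness (own payoff 24.9 − 6.9×0.6 = 20.76): to d=0 gives 10.4 → no gain ✓; to d=14.4 gives 65.3 − 6.9×14.4 = -34.06 → no gain ✓.
High-fitness (own payoff 65.3 − 4.6×14.4 = -0.94): to d=0 gives 10.4 → profitable ✗; to d=0.6 gives 24.9 − 4.6×0.6 = 22.14 → profitable ✗.
Low-fitness (own payoff 10.4): to d=0.6 gives 24.9 − 8.5×0.6 = 19.8 → profitable ✗; to d=14.4 gives 65.3 − 8.5×14.4 = -57.1 → no gain ✓.
3 of the 6 constraints hold; not an equilibrium.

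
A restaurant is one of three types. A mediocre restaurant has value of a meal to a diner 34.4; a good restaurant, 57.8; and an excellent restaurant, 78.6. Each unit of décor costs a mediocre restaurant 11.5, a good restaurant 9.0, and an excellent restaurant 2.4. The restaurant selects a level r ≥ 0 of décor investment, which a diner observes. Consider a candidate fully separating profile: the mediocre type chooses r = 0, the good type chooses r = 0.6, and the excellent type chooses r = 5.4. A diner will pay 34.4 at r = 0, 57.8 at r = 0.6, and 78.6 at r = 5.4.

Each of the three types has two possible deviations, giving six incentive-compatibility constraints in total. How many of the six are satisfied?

5

Good (own payoff 57.8 − 9.0×0.6 = 52.4): to r=0 gives 34.4 → no gain ✓; to r=5.4 gives 78.6 − 9.0×5.4 = 30 → no gain ✓.
Mediocre (own payoff 34.4): to r=0.6 gives 57.8 − 11.5×0.6 = 50.9 → profitable ✗; to r=5.4 gives 78.6 − 11.5×5.4 = 16.5 → no gain ✓.
Excellent (own payoff 78.6 − 2.4×5.4 = 65.64): to r=0 gives 34.4 → no gain ✓; to r=0.6 gives 57.8 − 2.4×0.6 = 56.36 → no gain ✓.
5 of the 6 constraints hold; not an equilibrium.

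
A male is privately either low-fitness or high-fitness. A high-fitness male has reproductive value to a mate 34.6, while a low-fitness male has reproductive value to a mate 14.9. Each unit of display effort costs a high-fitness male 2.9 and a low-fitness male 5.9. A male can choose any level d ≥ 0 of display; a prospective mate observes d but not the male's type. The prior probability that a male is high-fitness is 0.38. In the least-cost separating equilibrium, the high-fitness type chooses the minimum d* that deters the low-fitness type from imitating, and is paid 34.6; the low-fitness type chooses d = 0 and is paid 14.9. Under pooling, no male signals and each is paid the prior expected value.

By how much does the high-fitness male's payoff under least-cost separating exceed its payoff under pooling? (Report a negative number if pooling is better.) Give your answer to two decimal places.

2.53

Least-cost separating signal: d* solves 14.9 = 34.6 − 5.9·d*, so d* = (34.6 − 14.9)/5.9 ≈ 3.3390.
High-fitness type's separating payoff: 34.6 − 2.9 × d* = 34.6 − 2.9 × (34.6 − 14.9)/5.9 = 34.6 − 57.13/5.9 ≈ 24.9169.
Pooling payoff: 0.38 × 34.6 + 0.62 × 14.9 = 22.386.
Difference: 24.9169 − 22.386 = 2.5309, i.e. 2.53 to two decimal places.
The high-fitness type prefers to separate.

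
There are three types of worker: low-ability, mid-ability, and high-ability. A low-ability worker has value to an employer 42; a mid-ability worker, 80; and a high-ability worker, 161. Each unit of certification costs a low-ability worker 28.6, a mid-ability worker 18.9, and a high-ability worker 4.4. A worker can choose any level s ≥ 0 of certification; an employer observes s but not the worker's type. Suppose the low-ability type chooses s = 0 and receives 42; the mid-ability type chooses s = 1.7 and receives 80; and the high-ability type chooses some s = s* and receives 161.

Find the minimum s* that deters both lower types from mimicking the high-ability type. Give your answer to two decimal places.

5.99

Low-ability type (on-path payoff 42) won't mimic when 42 ≥ 161 − 28.6·s*, i.e. s* ≥ 4.16.
Mid-ability type (on-path payoff 80 − 18.9×1.7 = 47.87) won't mimic when 47.87 ≥ 161 − 18.9·s*, i.e. s* ≥ 5.99.
Both must hold, so s* = max(4.16, 5.99) = 5.99. The mid-ability type's constraint binds.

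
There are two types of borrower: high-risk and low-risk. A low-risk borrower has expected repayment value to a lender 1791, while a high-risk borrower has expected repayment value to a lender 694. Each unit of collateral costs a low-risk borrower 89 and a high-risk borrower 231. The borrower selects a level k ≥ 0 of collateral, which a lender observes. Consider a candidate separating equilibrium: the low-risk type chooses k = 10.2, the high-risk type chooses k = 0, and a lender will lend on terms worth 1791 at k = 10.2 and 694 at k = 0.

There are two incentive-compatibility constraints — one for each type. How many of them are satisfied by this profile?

2

Low-risk type: signal → 1791 − 89 × 10.2 = 883.2; deviate to 0 → 694. IC holds (883.2 ≥ 694).
High-risk type: stay at 0 → 694; mimic → 1791 − 231 × 10.2 = -565.2. IC holds (694 ≥ -565.2).
2 of 2 constraints hold, so this is a separating equilibrium.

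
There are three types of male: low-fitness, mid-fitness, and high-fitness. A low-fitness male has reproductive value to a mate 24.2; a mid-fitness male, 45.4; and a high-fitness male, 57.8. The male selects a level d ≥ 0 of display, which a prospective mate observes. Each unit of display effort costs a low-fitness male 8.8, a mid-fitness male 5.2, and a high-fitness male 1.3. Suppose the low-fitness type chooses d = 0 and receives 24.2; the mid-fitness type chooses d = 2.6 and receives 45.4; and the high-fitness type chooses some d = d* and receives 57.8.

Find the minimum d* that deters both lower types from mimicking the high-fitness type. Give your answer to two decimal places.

Mid-fitness type (on-path payoff 45.4 − 5.2×2.6 = 31.88) won't mimic when 31.88 ≥ 57.8 − 5.2·d*, i.e. d* ≥ 4.98.
Low-fitness type (on-path payoff 24.2) won't mimic when 24.2 ≥ 57.8 − 8.8·d*, i.e. d* ≥ 3.82.
Both must hold, so d* = max(3.82, 4.98) = 4.98. The mid-fitness type's constraint binds.

4.98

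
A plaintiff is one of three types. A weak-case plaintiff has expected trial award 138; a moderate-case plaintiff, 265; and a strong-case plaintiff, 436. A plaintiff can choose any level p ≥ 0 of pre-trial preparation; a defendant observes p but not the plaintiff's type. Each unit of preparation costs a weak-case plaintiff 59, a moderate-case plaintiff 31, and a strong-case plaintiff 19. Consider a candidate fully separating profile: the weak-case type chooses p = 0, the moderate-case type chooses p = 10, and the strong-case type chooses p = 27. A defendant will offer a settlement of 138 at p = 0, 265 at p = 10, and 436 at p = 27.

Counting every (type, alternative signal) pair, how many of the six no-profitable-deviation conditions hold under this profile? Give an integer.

Moderate-case (own payoff 265 − 31×10 = -45): to p=0 gives 138 → profitable ✗; to p=27 gives 436 − 31×27 = -401 → no gain ✓.
Strong-case (own payoff 436 − 19×27 = -77): to p=0 gives 138 → profitable ✗; to p=10 gives 265 − 19×10 = 75 → profitable ✗.
Weak-case (own payoff 138): to p=10 gives 265 − 59×10 = -325 → no gain ✓; to p=27 gives 436 − 59×27 = -1157 → no gain ✓.
3 of the 6 constraints hold; not an equilibrium.

3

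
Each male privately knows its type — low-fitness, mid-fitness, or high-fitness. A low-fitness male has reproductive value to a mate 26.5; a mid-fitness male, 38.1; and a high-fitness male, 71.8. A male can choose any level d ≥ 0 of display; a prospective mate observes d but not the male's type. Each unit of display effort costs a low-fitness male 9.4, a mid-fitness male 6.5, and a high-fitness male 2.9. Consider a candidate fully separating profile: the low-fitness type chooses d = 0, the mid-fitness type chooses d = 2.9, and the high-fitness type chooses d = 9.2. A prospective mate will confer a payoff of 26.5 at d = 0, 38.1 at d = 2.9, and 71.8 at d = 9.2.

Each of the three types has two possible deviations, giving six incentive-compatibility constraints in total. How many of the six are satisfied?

High-fitness (own payoff 71.8 − 2.9×9.2 = 45.12): to d=0 gives 26.5 → no gain ✓; to d=2.9 gives 38.1 − 2.9×2.9 = 29.69 → no gain ✓.
Mid-fitness (own payoff 38.1 − 6.5×2.9 = 19.25): to d=0 gives 26.5 → profitable ✗; to d=9.2 gives 71.8 − 6.5×9.2 = 12 → no gain ✓.
Low-fitness (own payoff 26.5): to d=2.9 gives 38.1 − 9.4×2.9 = 10.84 → no gain ✓; to d=9.2 gives 71.8 − 9.4×9.2 = -14.68 → no gain ✓.
5 of the 6 constraints hold; not an equilibrium.

5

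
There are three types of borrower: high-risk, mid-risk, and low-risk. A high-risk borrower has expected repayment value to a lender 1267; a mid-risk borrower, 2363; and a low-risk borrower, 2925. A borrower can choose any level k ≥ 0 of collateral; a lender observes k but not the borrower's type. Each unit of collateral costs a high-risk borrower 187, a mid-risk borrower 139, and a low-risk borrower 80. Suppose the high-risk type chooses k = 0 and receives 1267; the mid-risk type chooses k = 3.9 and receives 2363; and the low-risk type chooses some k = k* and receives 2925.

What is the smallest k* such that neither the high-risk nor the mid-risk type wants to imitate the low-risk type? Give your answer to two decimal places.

High-risk type (on-path payoff 1267) won't mimic when 1267 ≥ 2925 − 187·k*, i.e. k* ≥ 8.87.
Mid-risk type (on-path payoff 2363 − 139×3.9 = 1820.9) won't mimic when 1820.9 ≥ 2925 − 139·k*, i.e. k* ≥ 7.94.
Both must hold, so k* = max(8.87, 7.94) = 8.87. The high-risk type's constraint binds.

8.87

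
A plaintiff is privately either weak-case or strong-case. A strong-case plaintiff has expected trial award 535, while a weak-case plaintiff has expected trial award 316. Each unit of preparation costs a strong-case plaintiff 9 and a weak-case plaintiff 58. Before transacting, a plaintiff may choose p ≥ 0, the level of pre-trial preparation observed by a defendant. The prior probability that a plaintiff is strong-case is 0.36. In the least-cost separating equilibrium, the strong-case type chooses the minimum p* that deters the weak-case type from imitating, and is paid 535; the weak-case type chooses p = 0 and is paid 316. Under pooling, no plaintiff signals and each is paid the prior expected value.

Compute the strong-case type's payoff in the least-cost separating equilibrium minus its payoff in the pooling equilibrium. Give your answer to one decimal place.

Least-cost separating signal: p* solves 316 = 535 − 58·p*, so p* = (535 − 316)/58 ≈ 3.7759.
Strong-case type's separating payoff: 535 − 9 × p* = 535 − 9 × (535 − 316)/58 = 535 − 1971/58 ≈ 501.017.
Pooling payoff: 0.36 × 535 + 0.64 × 316 = 394.84.
Difference: 501.017 − 394.84 = 106.177, i.e. 106.2 to one decimal place.
The strong-case type prefers to separate.

106.2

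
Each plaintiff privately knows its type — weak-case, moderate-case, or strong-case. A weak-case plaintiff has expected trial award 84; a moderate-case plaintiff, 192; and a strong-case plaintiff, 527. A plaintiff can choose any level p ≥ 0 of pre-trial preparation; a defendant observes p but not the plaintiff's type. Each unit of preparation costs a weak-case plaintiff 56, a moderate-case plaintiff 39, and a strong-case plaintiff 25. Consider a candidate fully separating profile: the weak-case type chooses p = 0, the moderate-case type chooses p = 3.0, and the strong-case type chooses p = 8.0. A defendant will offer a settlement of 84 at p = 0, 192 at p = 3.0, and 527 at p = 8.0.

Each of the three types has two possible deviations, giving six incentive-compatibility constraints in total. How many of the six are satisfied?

4

Moderate-case (own payoff 192 − 39×3.0 = 75): to p=0 gives 84 → profitable ✗; to p=8.0 gives 527 − 39×8.0 = 215 → profitable ✗.
Strong-case (own payoff 527 − 25×8.0 = 327): to p=0 gives 84 → no gain ✓; to p=3.0 gives 192 − 25×3.0 = 117 → no gain ✓.
Weak-case (own payoff 84): to p=3.0 gives 192 − 56×3.0 = 24 → no gain ✓; to p=8.0 gives 527 − 56×8.0 = 79 → no gain ✓.
4 of the 6 constraints hold; not an equilibrium.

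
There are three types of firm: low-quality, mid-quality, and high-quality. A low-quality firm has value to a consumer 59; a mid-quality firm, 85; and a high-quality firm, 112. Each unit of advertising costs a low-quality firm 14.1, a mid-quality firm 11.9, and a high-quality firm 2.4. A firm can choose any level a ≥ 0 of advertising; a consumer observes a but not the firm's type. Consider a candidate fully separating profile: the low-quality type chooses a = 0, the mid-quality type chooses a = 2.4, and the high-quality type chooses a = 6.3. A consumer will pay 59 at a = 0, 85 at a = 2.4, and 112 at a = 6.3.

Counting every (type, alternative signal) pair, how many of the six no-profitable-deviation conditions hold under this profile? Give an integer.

Low-quality (own payoff 59): to a=2.4 gives 85 − 14.1×2.4 = 51.16 → no gain ✓; to a=6.3 gives 112 − 14.1×6.3 = 23.17 → no gain ✓.
High-quality (own payoff 112 − 2.4×6.3 = 96.88): to a=0 gives 59 → no gain ✓; to a=2.4 gives 85 − 2.4×2.4 = 79.24 → no gain ✓.
Mid-quality (own payoff 85 − 11.9×2.4 = 56.44): to a=0 gives 59 → profitable ✗; to a=6.3 gives 112 − 11.9×6.3 = 37.03 → no gain ✓.
5 of the 6 constraints hold; not an equilibrium.

5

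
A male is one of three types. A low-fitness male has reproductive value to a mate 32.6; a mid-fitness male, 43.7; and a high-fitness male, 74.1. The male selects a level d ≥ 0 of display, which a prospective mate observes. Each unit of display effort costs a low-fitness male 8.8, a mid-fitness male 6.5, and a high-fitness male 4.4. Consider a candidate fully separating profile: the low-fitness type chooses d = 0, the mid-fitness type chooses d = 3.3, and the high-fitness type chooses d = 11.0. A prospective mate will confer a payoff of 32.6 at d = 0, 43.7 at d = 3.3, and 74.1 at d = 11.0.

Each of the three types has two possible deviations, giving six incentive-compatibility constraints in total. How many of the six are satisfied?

High-fitness (own payoff 74.1 − 4.4×11.0 = 25.7): to d=0 gives 32.6 → profitable ✗; to d=3.3 gives 43.7 − 4.4×3.3 = 29.18 → profitable ✗.
Low-fitness (own payoff 32.6): to d=3.3 gives 43.7 − 8.8×3.3 = 14.66 → no gain ✓; to d=11.0 gives 74.1 − 8.8×11.0 = -22.7 → no gain ✓.
Mid-fitness (own payoff 43.7 − 6.5×3.3 = 22.25): to d=0 gives 32.6 → profitable ✗; to d=11.0 gives 74.1 − 6.5×11.0 = 2.6 → no gain ✓.
3 of the 6 constraints hold; not an equilibrium.

3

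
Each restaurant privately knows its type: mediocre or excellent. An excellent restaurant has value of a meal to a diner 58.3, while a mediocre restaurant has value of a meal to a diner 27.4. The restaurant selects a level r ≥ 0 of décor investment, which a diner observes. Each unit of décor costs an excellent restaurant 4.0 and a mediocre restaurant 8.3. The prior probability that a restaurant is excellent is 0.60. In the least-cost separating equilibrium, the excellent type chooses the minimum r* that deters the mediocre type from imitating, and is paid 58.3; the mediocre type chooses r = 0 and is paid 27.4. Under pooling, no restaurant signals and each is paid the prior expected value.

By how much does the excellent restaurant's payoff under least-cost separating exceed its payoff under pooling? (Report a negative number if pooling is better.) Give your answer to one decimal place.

Least-cost separating signal: r* solves 27.4 = 58.3 − 8.3·r*, so r* = (58.3 − 27.4)/8.3 ≈ 3.7229.
Excellent type's separating payoff: 58.3 − 4.0 × r* = 58.3 − 4.0 × (58.3 − 27.4)/8.3 = 58.3 − 123.6/8.3 ≈ 43.408.
Pooling payoff: 0.60 × 58.3 + 0.40 × 27.4 = 45.94.
Difference: 43.408 − 45.94 = -2.532, i.e. -2.5 to one decimal place.
The excellent type would prefer the pooling outcome.

-2.5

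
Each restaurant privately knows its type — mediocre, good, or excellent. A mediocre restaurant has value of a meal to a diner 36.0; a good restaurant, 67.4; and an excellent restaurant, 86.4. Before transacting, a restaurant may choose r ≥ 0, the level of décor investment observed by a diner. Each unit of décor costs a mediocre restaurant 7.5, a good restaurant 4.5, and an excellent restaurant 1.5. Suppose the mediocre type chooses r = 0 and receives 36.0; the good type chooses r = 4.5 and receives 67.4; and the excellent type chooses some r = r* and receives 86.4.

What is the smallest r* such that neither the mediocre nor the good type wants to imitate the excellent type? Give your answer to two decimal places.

8.72

Good type (on-path payoff 67.4 − 4.5×4.5 = 47.15) won't mimic when 47.15 ≥ 86.4 − 4.5·r*, i.e. r* ≥ 8.72.
Mediocre type (on-path payoff 36.0) won't mimic when 36.0 ≥ 86.4 − 7.5·r*, i.e. r* ≥ 6.72.
Both must hold, so r* = max(6.72, 8.72) = 8.72. The good type's constraint binds.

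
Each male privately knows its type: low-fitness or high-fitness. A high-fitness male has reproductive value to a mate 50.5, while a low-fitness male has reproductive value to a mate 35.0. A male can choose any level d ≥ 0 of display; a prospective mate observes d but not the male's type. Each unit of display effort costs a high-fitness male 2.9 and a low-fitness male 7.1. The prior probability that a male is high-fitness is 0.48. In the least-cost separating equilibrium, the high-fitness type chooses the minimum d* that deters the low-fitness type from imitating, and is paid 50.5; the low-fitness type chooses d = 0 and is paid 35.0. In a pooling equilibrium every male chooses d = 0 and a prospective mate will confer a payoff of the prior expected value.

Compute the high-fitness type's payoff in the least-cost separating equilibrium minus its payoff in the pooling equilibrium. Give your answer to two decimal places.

Least-cost separating signal: d* solves 35.0 = 50.5 − 7.1·d*, so d* = (50.5 − 35.0)/7.1 ≈ 2.1831.
High-fitness type's separating payoff: 50.5 − 2.9 × d* = 50.5 − 2.9 × (50.5 − 35.0)/7.1 = 50.5 − 44.95/7.1 ≈ 44.1690.
Pooling payoff: 0.48 × 50.5 + 0.52 × 35.0 = 42.44.
Difference: 44.1690 − 42.44 = 1.729, i.e. 1.73 to two decimal places.
The high-fitness type prefers to separate.

1.73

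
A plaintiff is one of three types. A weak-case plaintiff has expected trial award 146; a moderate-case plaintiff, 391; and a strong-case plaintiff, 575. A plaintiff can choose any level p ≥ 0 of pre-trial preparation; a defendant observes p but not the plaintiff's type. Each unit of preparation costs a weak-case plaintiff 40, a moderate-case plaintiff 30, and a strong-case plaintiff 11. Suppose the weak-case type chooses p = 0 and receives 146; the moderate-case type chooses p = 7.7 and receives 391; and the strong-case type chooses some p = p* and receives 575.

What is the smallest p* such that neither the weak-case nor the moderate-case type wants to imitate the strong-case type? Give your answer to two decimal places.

13.83

Moderate-case type (on-path payoff 391 − 30×7.7 = 160) won't mimic when 160 ≥ 575 − 30·p*, i.e. p* ≥ 13.83.
Weak-case type (on-path payoff 146) won't mimic when 146 ≥ 575 − 40·p*, i.e. p* ≥ 10.73.
Both must hold, so p* = max(10.73, 13.83) = 13.83. The moderate-case type's constraint binds.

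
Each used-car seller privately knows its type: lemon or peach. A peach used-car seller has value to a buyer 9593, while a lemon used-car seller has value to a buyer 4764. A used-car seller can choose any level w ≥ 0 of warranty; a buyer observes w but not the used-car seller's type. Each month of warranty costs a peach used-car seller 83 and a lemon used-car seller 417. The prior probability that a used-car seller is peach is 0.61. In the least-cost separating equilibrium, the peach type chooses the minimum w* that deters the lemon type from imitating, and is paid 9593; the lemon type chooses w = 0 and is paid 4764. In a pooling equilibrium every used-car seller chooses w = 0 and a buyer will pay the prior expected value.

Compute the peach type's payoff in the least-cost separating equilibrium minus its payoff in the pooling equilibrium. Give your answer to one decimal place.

922.1

Least-cost separating signal: w* solves 4764 = 9593 − 417·w*, so w* = (9593 − 4764)/417 ≈ 11.5803.
Peach type's separating payoff: 9593 − 83 × w* = 9593 − 83 × (9593 − 4764)/417 = 9593 − 400807/417 ≈ 8631.832.
Pooling payoff: 0.61 × 9593 + 0.39 × 4764 = 7709.69.
Difference: 8631.832 − 7709.69 = 922.142, i.e. 922.1 to one decimal place.
The peach type prefers to separate.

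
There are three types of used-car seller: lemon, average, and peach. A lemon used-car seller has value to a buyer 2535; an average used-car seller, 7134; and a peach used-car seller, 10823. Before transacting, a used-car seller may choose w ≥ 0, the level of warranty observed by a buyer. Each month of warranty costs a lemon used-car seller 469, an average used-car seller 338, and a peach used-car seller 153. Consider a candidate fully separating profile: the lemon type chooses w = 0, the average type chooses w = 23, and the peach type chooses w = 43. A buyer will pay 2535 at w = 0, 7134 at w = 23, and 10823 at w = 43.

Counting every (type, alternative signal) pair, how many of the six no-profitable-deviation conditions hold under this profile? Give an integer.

Average (own payoff 7134 − 338×23 = -640): to w=0 gives 2535 → profitable ✗; to w=43 gives 10823 − 338×43 = -3711 → no gain ✓.
Lemon (own payoff 2535): to w=23 gives 7134 − 469×23 = -3653 → no gain ✓; to w=43 gives 10823 − 469×43 = -9344 → no gain ✓.
Peach (own payoff 10823 − 153×43 = 4244): to w=0 gives 2535 → no gain ✓; to w=23 gives 7134 − 153×23 = 3615 → no gain ✓.
5 of the 6 constraints hold; not an equilibrium.

5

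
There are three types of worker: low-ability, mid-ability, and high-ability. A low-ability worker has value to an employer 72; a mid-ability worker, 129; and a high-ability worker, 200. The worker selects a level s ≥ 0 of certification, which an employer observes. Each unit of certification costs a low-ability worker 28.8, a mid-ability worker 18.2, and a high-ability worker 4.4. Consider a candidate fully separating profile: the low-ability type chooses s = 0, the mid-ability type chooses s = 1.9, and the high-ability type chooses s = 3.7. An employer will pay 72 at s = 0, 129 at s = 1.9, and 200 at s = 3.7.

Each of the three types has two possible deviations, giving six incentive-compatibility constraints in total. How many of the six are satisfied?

Low-ability (own payoff 72): to s=1.9 gives 129 − 28.8×1.9 = 74.28 → profitable ✗; to s=3.7 gives 200 − 28.8×3.7 = 93.44 → profitable ✗.
Mid-ability (own payoff 129 − 18.2×1.9 = 94.42): to s=0 gives 72 → no gain ✓; to s=3.7 gives 200 − 18.2×3.7 = 132.66 → profitable ✗.
High-ability (own payoff 200 − 4.4×3.7 = 183.72): to s=0 gives 72 → no gain ✓; to s=1.9 gives 129 − 4.4×1.9 = 120.64 → no gain ✓.
3 of the 6 constraints hold; not an equilibrium.

3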